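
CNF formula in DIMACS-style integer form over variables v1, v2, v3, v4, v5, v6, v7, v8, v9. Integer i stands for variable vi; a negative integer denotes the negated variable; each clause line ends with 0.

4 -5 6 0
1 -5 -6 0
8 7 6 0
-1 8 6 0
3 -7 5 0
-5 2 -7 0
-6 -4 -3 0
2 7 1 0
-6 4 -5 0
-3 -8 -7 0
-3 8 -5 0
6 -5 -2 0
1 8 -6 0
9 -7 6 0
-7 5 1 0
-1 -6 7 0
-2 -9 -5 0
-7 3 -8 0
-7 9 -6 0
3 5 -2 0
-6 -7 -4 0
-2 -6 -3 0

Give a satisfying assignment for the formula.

v1=T, v2=F, v3=T, v4=T, v5=F, v6=F, v7=F, v8=T, v9=F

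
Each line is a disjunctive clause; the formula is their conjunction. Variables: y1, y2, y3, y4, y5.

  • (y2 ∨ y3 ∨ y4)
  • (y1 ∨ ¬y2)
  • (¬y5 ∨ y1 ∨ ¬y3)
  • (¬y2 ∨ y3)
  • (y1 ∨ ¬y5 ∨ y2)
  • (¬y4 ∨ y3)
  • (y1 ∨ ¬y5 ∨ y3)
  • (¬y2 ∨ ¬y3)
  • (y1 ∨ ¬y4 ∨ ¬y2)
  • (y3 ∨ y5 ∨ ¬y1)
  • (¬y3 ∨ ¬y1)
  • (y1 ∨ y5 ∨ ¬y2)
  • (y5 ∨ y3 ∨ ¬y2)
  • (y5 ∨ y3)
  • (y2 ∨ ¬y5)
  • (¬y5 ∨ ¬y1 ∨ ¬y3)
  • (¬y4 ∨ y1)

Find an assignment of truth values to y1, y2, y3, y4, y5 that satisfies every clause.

y1 = False, y2 = False, y3 = True, y4 = False, y5 = False

Set y1 = False and propagate.
  then y2 is forced to False.
  then y5 is forced to False.
  then y3 is forced to True.
  then y4 is forced to False.
Check each clause:
  1. (y3 ∨ y4 ∨ y2) — y3 is true.
  2. (y1 ∨ ¬y2) — ¬y2 is true.
  3. (¬y3 ∨ ¬y5 ∨ y1) — ¬y5 is true.
  4. (y3 ∨ ¬y2) — y3 is true.
  5. (y1 ∨ y2 ∨ ¬y5) — ¬y5 is true.
  6. (¬y4 ∨ y3) — y3 is true.
  7. (y1 ∨ ¬y5 ∨ y3) — y3 is true.
  8. (¬y2 ∨ ¬y3) — ¬y2 is true.
  9. (¬y2 ∨ y1 ∨ ¬y4) — ¬y4 is true.
  10. (y5 ∨ y3 ∨ ¬y1) — y3 is true.
  11. (¬y1 ∨ ¬y3) — ¬y1 is true.
  12. (y1 ∨ y5 ∨ ¬y2) — ¬y2 is true.
  13. (¬y2 ∨ y5 ∨ y3) — y3 is true.
  14. (y3 ∨ y5) — y3 is true.
  15. (¬y5 ∨ y2) — ¬y5 is true.
  16. (¬y3 ∨ ¬y5 ∨ ¬y1) — ¬y5 is true.
  17. (y1 ∨ ¬y4) — ¬y4 is true.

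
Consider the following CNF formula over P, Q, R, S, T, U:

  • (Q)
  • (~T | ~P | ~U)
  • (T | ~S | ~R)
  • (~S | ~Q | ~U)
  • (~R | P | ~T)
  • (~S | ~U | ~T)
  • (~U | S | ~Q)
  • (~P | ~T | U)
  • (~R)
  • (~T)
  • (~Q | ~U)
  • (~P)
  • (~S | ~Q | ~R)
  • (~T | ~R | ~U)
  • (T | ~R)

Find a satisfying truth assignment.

P=False, Q=True, R=False, S=False, T=False, U=False

The clause (Q) is unit: Q must be True.
Unit propagation: (~R) forces R = False.
Unit propagation: (~T) forces T = False.
The clause (~U) is unit: U must be False.
(~P) is a unit clause, so P = False.
S is now unconstrained; take S = False.
Every clause has at least one true literal under this assignment.
Check each clause:
  1. (Q) — Q is true.
  2. (~U | ~T | ~P) — ~U is true.
  3. (~S | ~R | T) — ~R is true.
  4. (~U | ~Q | ~S) — ~U is true.
  5. (~T | ~R | P) — ~T is true.
  6. (~S | ~T | ~U) — ~U is true.
  7. (~U | ~Q | S) — ~U is true.
  8. (~T | ~P | U) — ~T is true.
  9. (~R) — ~R is true.
  10. (~T) — ~T is true.
  11. (~Q | ~U) — ~U is true.
  12. (~P) — ~P is true.
  13. (~Q | ~S | ~R) — ~S is true.
  14. (~U | ~R | ~T) — ~U is true.
  15. (T | ~R) — ~R is true.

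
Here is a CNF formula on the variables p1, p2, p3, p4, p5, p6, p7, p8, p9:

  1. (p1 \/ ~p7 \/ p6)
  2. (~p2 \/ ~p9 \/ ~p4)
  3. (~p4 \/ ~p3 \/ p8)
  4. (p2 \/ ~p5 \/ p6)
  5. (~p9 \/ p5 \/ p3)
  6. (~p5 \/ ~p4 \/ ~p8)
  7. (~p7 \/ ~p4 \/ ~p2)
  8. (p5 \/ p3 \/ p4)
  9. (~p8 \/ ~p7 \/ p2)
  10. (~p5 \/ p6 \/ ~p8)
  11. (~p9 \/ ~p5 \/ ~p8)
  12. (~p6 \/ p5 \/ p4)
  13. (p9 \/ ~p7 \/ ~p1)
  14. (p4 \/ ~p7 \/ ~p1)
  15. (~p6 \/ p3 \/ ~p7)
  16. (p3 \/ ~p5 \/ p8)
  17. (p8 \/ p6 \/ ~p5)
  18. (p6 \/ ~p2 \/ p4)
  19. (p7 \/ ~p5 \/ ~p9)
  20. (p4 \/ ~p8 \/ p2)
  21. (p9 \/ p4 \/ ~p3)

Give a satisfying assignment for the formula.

Set p1 = True and propagate.
Set p2 = True and propagate.
Set p3 = False and propagate.
The remaining clauses are satisfied by p4 = True, p5 = False, p6 = True, p7 = False, p8 = False, p9 = False.

p1=T  p2=T  p3=F  p4=T  p5=F  p6=T  p7=F  p8=F  p9=F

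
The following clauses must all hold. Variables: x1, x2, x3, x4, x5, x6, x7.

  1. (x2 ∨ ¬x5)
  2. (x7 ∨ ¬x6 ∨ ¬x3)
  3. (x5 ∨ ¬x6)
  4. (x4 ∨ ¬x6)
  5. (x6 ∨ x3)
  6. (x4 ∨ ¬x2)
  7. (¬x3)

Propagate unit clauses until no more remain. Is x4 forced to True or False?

True

(¬x3) stands alone — x3 = False.
(x3 ∨ x6) with x3 = False leaves only x6, so x6 = True.
(x5 ∨ ¬x6) with x6 = True leaves only x5, so x5 = True.
(¬x5 ∨ x2) with x5 = True leaves only x2, so x2 = True.
In (x4 ∨ ¬x6), ¬x6 is now false; x4 must hold, so x4 = True.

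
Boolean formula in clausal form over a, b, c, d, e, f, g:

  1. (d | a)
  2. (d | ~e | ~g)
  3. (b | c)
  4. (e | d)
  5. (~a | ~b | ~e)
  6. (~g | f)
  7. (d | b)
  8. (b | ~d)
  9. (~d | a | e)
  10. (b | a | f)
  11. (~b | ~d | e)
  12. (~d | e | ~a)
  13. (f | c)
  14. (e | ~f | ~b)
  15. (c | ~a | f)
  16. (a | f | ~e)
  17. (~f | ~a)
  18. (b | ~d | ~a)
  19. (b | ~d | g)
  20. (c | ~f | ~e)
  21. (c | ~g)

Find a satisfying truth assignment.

a = False, b = True, c = True, d = True, e = True, f = True, g = False

Check each clause:
  1. (d | a) — d is true.
  2. (d | ~g | ~e) — ~g is true.
  3. (c | b) — b is true.
  4. (d | e) — d is true.
  5. (~a | ~b | ~e) — ~a is true.
  6. (~g | f) — ~g is true.
  7. (d | b) — b is true.
  8. (b | ~d) — b is true.
  9. (a | ~d | e) — e is true.
  10. (a | b | f) — b is true.
  11. (e | ~b | ~d) — e is true.
  12. (~a | ~d | e) — e is true.
  13. (c | f) — c is true.
  14. (~f | e | ~b) — e is true.
  15. (f | c | ~a) — c is true.
  16. (~e | f | a) — f is true.
  17. (~a | ~f) — ~a is true.
  18. (~a | ~d | b) — b is true.
  19. (g | b | ~d) — b is true.
  20. (~e | ~f | c) — c is true.
  21. (c | ~g) — ~g is true.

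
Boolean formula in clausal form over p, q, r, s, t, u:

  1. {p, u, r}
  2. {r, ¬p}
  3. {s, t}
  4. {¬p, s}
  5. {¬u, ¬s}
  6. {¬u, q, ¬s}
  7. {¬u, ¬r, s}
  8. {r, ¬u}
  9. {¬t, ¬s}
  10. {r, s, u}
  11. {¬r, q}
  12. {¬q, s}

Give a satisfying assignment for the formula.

p=False  q=True  r=True  s=True  t=False  u=False

Check each clause:
  1. {p, u, r} — r is true.
  2. {¬p, r} — r is true.
  3. {s, t} — s is true.
  4. {¬p, s} — s is true.
  5. {¬u, ¬s} — ¬u is true.
  6. {¬u, q, ¬s} — ¬u is true.
  7. {¬r, ¬u, s} — ¬u is true.
  8. {¬u, r} — ¬u is true.
  9. {¬t, ¬s} — ¬t is true.
  10. {s, r, u} — r is true.
  11. {q, ¬r} — q is true.
  12. {s, ¬q} — s is true.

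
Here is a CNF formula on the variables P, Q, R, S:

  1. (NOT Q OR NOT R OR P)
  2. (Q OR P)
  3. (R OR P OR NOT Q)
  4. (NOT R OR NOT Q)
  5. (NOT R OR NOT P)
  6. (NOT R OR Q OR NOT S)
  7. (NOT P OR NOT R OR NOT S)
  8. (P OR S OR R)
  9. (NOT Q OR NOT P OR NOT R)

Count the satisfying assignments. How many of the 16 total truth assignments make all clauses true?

4

The models are:
  P=1 Q=0 R=0 S=0
  P=1 Q=0 R=0 S=1
  P=1 Q=1 R=0 S=0
  P=1 Q=1 R=0 S=1
That's 4 in total.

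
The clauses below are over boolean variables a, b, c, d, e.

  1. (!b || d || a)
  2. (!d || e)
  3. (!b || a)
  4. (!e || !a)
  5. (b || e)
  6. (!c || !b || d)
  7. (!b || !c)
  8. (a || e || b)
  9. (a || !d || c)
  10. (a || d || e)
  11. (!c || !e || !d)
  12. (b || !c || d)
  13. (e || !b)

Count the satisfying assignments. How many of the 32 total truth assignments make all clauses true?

1

Satisfying assignments:
  a=0 b=0 c=0 d=0 e=1
That's 1 in total.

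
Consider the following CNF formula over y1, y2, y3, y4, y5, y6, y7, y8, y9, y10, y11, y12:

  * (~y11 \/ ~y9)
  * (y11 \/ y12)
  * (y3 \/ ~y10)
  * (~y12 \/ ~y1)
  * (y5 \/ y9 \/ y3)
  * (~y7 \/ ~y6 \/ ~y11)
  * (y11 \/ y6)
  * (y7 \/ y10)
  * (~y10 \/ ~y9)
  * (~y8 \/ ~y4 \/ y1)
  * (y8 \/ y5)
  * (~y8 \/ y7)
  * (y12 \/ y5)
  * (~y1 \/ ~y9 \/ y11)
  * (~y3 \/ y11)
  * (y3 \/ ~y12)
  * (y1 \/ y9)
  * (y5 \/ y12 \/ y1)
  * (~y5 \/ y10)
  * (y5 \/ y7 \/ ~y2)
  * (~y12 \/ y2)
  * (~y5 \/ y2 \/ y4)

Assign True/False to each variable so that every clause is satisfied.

y1 = 1, y2 = 0, y3 = 1, y4 = 1, y5 = 1, y6 = 0, y7 = 0, y8 = 0, y9 = 0, y10 = 1, y11 = 1, y12 = 0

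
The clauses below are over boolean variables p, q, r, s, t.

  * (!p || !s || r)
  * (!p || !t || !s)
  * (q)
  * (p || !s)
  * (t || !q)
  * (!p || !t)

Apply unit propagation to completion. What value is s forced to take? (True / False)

False

Unit clause (q) sets q = True.
(t || !q): since q = True, the clause reduces to (t). t = True.
From (!t || !p) and t = True: p = False.
(p || !s) with p = False leaves only !s, so s = False.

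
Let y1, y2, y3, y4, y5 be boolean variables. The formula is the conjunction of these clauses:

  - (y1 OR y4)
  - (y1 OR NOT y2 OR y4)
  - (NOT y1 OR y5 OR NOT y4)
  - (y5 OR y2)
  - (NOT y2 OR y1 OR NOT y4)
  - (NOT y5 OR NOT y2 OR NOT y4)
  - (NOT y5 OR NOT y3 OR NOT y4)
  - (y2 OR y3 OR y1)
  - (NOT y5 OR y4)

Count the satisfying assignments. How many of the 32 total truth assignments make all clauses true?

Satisfying assignments:
  y1=1 y2=0 y3=0 y4=1 y5=1
  y1=1 y2=1 y3=0 y4=0 y5=0
  y1=1 y2=1 y3=1 y4=0 y5=0
Count: 3.

3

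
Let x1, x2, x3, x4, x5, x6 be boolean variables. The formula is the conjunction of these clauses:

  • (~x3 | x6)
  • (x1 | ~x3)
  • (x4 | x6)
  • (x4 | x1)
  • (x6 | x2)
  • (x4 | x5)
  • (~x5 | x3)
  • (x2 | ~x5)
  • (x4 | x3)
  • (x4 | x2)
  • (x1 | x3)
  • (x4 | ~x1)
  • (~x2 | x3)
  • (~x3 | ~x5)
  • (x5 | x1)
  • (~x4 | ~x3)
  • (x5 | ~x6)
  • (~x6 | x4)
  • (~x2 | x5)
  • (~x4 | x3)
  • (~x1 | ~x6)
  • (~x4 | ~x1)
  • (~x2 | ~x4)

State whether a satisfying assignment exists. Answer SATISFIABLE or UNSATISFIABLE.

UNSATISFIABLE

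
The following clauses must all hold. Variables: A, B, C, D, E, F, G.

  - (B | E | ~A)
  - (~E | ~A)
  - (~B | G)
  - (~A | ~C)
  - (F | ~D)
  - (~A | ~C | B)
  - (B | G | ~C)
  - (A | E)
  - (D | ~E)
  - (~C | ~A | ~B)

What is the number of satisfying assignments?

Split on A, then B.
  A=1, B=1: remaining (C,D,E,F,G) ∈ {(0,0,0,0,1); (0,0,0,1,1); (0,1,0,1,1)} — 3.
  A=1, B=0: a clause becomes empty — 0.
  A=0, B=1: remaining (C,D,E,F,G) ∈ {(0,1,1,1,1); (1,1,1,1,1)} — 2.
  A=0, B=0: remaining (C,D,E,F,G) ∈ {(0,1,1,1,0); (0,1,1,1,1); (1,1,1,1,1)} — 3.
Total: 3 + 0 + 2 + 3 = 8.

8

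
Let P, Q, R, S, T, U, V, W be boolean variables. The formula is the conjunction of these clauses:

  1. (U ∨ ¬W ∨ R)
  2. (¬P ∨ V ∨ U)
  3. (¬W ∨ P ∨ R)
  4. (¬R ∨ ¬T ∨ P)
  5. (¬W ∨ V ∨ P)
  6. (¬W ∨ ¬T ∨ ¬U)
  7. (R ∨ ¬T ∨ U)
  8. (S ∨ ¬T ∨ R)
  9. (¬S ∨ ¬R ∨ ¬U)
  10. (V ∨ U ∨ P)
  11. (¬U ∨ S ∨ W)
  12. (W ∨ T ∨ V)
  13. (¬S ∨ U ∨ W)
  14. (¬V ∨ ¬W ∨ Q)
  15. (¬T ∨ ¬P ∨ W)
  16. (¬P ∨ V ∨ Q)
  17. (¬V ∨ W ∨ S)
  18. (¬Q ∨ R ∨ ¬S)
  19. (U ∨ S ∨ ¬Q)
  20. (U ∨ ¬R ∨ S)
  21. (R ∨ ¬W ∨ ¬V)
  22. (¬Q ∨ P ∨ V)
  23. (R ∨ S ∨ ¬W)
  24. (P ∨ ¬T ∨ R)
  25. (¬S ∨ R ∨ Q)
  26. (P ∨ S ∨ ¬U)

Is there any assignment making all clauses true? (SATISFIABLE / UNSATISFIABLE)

SATISFIABLE

Branch on P: take P = False.
Try Q = True.
  then V is forced to True.
For the remaining variables, R = True, S = True, T = False, U = False, W = True works.
Every clause has at least one true literal under this assignment.
So P=False, Q=True, R=True, S=True, T=False, U=False, V=True, W=True is a satisfying assignment.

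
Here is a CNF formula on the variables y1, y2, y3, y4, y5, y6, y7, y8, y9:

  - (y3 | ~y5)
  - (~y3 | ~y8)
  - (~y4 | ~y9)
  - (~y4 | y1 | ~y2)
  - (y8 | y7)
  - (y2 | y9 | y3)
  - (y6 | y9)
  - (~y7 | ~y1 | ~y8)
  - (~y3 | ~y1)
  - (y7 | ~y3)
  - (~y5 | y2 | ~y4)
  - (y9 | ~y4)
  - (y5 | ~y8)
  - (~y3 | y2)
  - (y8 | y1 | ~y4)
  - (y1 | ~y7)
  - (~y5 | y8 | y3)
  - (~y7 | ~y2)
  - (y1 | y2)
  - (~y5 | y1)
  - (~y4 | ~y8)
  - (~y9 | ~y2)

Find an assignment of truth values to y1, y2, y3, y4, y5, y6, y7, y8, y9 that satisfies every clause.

y4 occurs only negated in the remaining clauses — set y4 = False.
Branch on y1: take y1 = True.
  then y3 is forced to False.
  then y5 is forced to False.
  then y8 is forced to False.
  then y7 is forced to True.
  then y2 is forced to False.
  then y9 is forced to True.
y6 is now unconstrained; take y6 = False.
Every clause has at least one true literal under this assignment.

y1=1  y2=0  y3=0  y4=0  y5=0  y6=0  y7=1  y8=0  y9=1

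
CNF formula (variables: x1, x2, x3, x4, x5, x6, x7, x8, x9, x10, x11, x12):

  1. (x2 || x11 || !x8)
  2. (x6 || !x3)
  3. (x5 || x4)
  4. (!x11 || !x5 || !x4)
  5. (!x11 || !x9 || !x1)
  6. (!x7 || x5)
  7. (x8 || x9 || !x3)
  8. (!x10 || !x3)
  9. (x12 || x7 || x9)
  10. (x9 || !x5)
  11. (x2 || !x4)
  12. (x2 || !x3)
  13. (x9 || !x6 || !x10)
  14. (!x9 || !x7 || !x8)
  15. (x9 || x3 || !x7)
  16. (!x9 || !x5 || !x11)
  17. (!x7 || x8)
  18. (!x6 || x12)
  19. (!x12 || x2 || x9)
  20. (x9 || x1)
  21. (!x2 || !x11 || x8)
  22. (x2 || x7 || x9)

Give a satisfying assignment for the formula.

Branch on x1: take x1 = True.
For the remaining variables, x2 = True, x3 = False, x4 = False, x5 = True, x6 = False, x7 = False, x8 = True, x9 = True, x10 = True, x11 = False, x12 = False works.
Every clause has at least one true literal under this assignment.
Check each clause:
  1. (!x8 || x2 || x11) — x2 is true.
  2. (!x3 || x6) — !x3 is true.
  3. (x5 || x4) — x5 is true.
  4. (!x4 || !x5 || !x11) — !x4 is true.
  5. (!x11 || !x1 || !x9) — !x11 is true.
  6. (!x7 || x5) — !x7 is true.
  7. (x9 || !x3 || x8) — x8 is true.
  8. (!x3 || !x10) — !x3 is true.
  9. (x9 || x7 || x12) — x9 is true.
  10. (x9 || !x5) — x9 is true.
  11. (!x4 || x2) — x2 is true.
  12. (!x3 || x2) — x2 is true.
  13. (!x10 || !x6 || x9) — x9 is true.
  14. (!x8 || !x9 || !x7) — !x7 is true.
  15. (x9 || x3 || !x7) — !x7 is true.
  16. (!x5 || !x9 || !x11) — !x11 is true.
  17. (x8 || !x7) — x8 is true.
  18. (!x6 || x12) — !x6 is true.
  19. (!x12 || x9 || x2) — x9 is true.
  20. (x1 || x9) — x9 is true.
  21. (x8 || !x11 || !x2) — x8 is true.
  22. (x9 || x7 || x2) — x9 is true.

x1=T, x2=T, x3=F, x4=F, x5=T, x6=F, x7=F, x8=T, x9=T, x10=T, x11=F, x12=F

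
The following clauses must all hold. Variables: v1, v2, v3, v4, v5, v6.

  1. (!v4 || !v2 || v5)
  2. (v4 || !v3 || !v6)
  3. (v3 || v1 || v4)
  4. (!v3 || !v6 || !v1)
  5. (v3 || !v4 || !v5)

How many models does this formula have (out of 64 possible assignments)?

29

Split on v3, then v4.
  v3=T, v4=T: 9 of the 16 assignments to (v1,v2,v5,v6) work.
  v3=T, v4=F: forces v6=F; v1, v2, v5 free → 2^3 = 8.
  v3=F, v4=T: remaining (v1,v2,v5,v6) ∈ {(F,F,F,F); (F,F,F,T); (T,F,F,F); (T,F,F,T)} — 4.
  v3=F, v4=F: forces v1=T; v2, v5, v6 free → 2^3 = 8.
Total: 9 + 8 + 4 + 8 = 29.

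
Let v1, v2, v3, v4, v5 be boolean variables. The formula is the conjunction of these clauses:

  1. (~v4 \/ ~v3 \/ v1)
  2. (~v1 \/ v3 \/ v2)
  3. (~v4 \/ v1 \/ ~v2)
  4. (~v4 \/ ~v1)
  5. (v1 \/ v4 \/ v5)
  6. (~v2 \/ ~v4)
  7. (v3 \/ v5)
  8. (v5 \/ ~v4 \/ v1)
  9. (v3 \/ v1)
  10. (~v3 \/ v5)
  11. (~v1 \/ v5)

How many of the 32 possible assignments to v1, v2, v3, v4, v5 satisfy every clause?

The models are:
  v1=0 v2=0 v3=1 v4=0 v5=1
  v1=0 v2=1 v3=1 v4=0 v5=1
  v1=1 v2=0 v3=1 v4=0 v5=1
  v1=1 v2=1 v3=0 v4=0 v5=1
  v1=1 v2=1 v3=1 v4=0 v5=1
Count: 5.

5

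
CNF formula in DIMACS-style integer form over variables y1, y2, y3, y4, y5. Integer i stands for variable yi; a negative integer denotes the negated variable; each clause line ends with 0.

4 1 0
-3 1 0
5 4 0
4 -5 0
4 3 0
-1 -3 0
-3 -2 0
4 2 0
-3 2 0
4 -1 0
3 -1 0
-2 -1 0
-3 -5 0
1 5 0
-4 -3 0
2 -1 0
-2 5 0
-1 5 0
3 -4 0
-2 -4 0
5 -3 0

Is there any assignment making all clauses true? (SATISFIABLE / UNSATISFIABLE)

y3 = True:
  propagation gives y1=True; an empty clause results — contradiction.
y3 = False:
  propagation gives y4=True; an empty clause results — contradiction.
Every branch closes, so no satisfying assignment exists.

UNSATISFIABLE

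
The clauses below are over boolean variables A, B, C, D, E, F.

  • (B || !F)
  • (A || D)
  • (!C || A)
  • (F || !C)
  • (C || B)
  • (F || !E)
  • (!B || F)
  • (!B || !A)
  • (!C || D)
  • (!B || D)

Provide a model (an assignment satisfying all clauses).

D occurs only positively in the remaining clauses — set D = True.
Pure literal: E appears only negated; assign E = False.
Try A = False.
  then C is forced to False.
  then B is forced to True.
  then F is forced to True.
Check each clause:
  1. (B || !F) — B is true.
  2. (A || D) — D is true.
  3. (A || !C) — !C is true.
  4. (F || !C) — !C is true.
  5. (C || B) — B is true.
  6. (F || !E) — !E is true.
  7. (!B || F) — F is true.
  8. (!B || !A) — !A is true.
  9. (!C || D) — D is true.
  10. (!B || D) — D is true.

A = 0, B = 1, C = 0, D = 1, E = 0, F = 1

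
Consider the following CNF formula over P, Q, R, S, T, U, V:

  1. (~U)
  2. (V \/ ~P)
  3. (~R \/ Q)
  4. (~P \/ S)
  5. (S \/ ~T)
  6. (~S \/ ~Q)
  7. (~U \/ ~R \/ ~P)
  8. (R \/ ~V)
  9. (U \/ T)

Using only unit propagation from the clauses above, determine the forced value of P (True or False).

False

(~U) is a unit clause: U = False.
(U \/ T) with U = False leaves only T, so T = True.
(S \/ ~T): since T = True, the clause reduces to (S). S = True.
(~S \/ ~Q): since S = True, the clause reduces to (~Q). Q = False.
(~R \/ Q): since Q = False, the clause reduces to (~R). R = False.
From (~V \/ R) and R = False: V = False.
From (~P \/ V) and V = False: P = False.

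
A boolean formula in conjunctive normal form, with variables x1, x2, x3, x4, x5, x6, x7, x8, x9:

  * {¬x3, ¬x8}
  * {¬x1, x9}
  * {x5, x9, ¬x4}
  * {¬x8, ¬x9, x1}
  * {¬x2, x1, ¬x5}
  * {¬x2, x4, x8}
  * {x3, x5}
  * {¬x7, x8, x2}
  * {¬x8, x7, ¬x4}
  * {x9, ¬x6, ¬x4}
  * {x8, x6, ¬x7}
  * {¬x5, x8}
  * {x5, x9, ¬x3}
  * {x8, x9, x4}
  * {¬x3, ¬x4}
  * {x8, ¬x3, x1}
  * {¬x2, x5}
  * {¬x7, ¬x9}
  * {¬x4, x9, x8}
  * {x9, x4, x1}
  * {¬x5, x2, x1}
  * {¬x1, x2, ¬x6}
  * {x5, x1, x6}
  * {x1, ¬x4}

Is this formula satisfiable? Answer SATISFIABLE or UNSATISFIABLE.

SATISFIABLE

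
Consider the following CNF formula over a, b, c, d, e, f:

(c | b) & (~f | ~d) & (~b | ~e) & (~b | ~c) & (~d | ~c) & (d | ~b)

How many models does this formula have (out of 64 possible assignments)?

10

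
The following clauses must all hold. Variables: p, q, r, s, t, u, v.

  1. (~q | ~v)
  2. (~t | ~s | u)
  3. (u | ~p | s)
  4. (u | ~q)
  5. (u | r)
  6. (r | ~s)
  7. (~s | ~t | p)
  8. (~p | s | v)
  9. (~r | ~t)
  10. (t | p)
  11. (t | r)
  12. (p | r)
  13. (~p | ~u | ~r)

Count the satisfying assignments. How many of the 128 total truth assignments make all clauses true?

3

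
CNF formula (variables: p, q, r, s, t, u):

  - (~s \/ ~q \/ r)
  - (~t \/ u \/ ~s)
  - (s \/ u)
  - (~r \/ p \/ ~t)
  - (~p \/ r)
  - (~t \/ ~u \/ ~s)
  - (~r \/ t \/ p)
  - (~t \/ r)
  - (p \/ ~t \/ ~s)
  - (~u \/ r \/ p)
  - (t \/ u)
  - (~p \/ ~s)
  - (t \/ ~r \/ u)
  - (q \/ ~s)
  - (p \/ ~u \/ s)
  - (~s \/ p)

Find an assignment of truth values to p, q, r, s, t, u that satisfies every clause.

Set p = True and propagate.
  then r is forced to True.
  then s is forced to False.
  then u is forced to True.
q, t are now unconstrained; take q = False, t = False.

p=True  q=False  r=True  s=False  t=False  u=True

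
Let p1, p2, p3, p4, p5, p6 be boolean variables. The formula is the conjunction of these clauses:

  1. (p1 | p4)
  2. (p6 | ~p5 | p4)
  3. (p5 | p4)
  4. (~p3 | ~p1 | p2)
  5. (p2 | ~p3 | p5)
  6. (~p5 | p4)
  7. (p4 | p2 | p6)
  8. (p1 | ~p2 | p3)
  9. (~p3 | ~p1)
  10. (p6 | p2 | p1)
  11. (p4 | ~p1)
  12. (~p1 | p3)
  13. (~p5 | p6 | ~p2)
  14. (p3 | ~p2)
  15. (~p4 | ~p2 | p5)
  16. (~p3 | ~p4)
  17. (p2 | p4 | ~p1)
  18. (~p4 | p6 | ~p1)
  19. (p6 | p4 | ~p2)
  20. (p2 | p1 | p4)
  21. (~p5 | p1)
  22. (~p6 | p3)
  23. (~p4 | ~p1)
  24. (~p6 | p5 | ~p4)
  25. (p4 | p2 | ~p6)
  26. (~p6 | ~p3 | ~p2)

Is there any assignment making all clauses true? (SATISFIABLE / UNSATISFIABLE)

p4 = True:
  propagation gives p3=False, p1=False, p2=False, p6=True; an empty clause results — contradiction.
p4 = False:
  propagation gives p1=True; an empty clause results — contradiction.
Every branch closes, so no satisfying assignment exists.

UNSATISFIABLE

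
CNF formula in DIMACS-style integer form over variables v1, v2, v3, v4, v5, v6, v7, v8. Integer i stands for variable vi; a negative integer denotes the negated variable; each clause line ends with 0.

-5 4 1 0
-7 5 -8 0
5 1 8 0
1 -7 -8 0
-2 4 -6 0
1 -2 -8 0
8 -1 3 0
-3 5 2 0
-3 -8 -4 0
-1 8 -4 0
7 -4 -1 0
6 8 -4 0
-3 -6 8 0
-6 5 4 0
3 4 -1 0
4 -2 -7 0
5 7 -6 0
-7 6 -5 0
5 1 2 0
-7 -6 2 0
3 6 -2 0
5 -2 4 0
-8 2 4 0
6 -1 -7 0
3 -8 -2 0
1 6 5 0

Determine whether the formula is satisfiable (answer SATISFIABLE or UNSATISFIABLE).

SATISFIABLE

Branch on v1: take v1 = False.
The remaining clauses are satisfied by v2 = False, v3 = False, v4 = True, v5 = True, v6 = False, v7 = False, v8 = True.
So v1=False, v2=False, v3=False, v4=True, v5=True, v6=False, v7=False, v8=True is a satisfying assignment.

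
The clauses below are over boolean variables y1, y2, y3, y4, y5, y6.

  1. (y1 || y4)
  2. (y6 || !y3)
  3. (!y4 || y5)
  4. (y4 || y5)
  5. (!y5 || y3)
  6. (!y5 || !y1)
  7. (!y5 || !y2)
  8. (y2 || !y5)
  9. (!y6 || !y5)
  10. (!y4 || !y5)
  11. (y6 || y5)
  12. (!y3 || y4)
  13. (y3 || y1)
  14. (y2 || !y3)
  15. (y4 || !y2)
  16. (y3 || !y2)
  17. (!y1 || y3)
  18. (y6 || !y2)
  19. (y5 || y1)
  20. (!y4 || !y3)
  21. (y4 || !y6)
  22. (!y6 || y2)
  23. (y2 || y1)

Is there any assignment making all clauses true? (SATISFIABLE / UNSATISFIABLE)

y5 = True:
  propagation gives y3=True, y6=True; an empty clause results — contradiction.
y5 = False:
  propagation gives y4=False; an empty clause results — contradiction.
Every branch closes, so no satisfying assignment exists.

UNSATISFIABLE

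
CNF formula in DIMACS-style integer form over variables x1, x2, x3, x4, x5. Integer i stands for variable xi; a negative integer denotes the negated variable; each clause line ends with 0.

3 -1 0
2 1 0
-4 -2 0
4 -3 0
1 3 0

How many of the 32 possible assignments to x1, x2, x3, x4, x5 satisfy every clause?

2

Satisfying assignments:
  x1=1 x2=0 x3=1 x4=1 x5=0
  x1=1 x2=0 x3=1 x4=1 x5=1
That's 2 in total.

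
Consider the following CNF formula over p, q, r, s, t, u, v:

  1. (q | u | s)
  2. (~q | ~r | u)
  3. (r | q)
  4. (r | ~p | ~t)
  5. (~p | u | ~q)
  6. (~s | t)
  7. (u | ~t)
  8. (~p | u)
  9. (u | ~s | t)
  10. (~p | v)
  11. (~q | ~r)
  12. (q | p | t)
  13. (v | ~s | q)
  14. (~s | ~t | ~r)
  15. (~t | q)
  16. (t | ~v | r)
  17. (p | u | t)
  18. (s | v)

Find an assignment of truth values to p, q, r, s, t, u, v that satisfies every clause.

p = True, q = False, r = True, s = False, t = False, u = True, v = True

Check each clause:
  1. (u | q | s) — u is true.
  2. (~q | u | ~r) — ~q is true.
  3. (q | r) — r is true.
  4. (r | ~t | ~p) — r is true.
  5. (u | ~q | ~p) — u is true.
  6. (t | ~s) — ~s is true.
  7. (u | ~t) — ~t is true.
  8. (~p | u) — u is true.
  9. (t | ~s | u) — ~s is true.
  10. (v | ~p) — v is true.
  11. (~r | ~q) — ~q is true.
  12. (t | p | q) — p is true.
  13. (v | ~s | q) — ~s is true.
  14. (~s | ~r | ~t) — ~t is true.
  15. (q | ~t) — ~t is true.
  16. (~v | t | r) — r is true.
  17. (p | t | u) — p is true.
  18. (s | v) — v is true.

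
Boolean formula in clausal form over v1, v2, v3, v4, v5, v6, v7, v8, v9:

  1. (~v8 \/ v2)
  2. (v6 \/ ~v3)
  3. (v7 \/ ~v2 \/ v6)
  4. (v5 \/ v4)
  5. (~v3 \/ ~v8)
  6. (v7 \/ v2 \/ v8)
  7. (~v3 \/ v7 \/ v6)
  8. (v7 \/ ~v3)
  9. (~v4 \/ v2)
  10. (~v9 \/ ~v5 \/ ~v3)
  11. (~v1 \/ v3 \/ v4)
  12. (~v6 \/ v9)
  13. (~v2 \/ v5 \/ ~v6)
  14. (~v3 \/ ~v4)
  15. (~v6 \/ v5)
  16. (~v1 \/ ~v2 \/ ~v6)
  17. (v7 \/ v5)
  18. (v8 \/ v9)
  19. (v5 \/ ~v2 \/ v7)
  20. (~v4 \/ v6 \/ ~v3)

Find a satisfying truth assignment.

v1=0, v2=1, v3=0, v4=1, v5=1, v6=0, v7=1, v8=1, v9=1

v1 occurs only negated in the remaining clauses — set v1 = False.
Pure literal: v7 appears only positively; assign v7 = True.
Try v2 = True.
Set v3 = False and propagate.
Try v4 = True.
For the remaining variables, v5 = True, v6 = False, v8 = True, v9 = True works.
Check each clause:
  1. (~v8 \/ v2) — v2 is true.
  2. (~v3 \/ v6) — ~v3 is true.
  3. (~v2 \/ v6 \/ v7) — v7 is true.
  4. (v5 \/ v4) — v4 is true.
  5. (~v3 \/ ~v8) — ~v3 is true.
  6. (v7 \/ v2 \/ v8) — v8 is true.
  7. (v7 \/ ~v3 \/ v6) — ~v3 is true.
  8. (v7 \/ ~v3) — ~v3 is true.
  9. (~v4 \/ v2) — v2 is true.
  10. (~v9 \/ ~v3 \/ ~v5) — ~v3 is true.
  11. (~v1 \/ v3 \/ v4) — v4 is true.
  12. (v9 \/ ~v6) — v9 is true.
  13. (~v2 \/ ~v6 \/ v5) — ~v6 is true.
  14. (~v3 \/ ~v4) — ~v3 is true.
  15. (v5 \/ ~v6) — ~v6 is true.
  16. (~v6 \/ ~v2 \/ ~v1) — ~v6 is true.
  17. (v7 \/ v5) — v5 is true.
  18. (v9 \/ v8) — v8 is true.
  19. (v5 \/ ~v2 \/ v7) — v5 is true.
  20. (~v4 \/ ~v3 \/ v6) — ~v3 is true.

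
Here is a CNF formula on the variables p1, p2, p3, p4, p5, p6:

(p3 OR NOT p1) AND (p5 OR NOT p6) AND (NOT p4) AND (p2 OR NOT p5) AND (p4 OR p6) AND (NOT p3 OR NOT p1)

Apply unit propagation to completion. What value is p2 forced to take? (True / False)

True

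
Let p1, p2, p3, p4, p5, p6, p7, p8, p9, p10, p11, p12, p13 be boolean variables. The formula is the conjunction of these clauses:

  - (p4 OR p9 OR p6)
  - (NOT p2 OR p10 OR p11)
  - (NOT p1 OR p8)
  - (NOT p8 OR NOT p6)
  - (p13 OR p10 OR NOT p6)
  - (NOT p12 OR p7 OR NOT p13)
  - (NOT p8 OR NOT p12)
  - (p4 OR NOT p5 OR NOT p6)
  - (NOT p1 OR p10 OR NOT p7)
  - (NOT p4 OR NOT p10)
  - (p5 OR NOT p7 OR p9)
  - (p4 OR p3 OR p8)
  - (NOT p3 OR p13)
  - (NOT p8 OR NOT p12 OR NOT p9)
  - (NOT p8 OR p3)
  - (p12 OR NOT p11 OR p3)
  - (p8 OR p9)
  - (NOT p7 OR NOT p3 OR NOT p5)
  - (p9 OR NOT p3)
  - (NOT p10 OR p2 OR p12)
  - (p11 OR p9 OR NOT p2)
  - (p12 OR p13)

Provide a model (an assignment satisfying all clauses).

p1=F, p2=T, p3=T, p4=F, p5=F, p6=T, p7=F, p8=F, p9=T, p10=T, p11=F, p12=F, p13=T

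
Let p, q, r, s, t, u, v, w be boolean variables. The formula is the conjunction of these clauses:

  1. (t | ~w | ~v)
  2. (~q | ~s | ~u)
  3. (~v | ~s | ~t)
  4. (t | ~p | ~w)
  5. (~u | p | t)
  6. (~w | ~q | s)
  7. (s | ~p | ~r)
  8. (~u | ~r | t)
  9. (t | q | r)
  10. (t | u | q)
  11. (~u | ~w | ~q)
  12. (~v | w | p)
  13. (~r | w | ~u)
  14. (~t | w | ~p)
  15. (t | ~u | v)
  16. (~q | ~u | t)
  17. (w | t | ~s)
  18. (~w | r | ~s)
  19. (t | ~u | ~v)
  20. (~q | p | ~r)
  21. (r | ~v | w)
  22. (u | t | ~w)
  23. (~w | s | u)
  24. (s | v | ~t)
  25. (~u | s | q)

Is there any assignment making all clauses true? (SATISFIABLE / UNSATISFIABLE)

Set p = True and propagate.
Try q = True.
The remaining clauses are satisfied by r = False, s = False, t = False, u = False, v = False, w = False.
Every clause has at least one true literal under this assignment.
So p=True, q=True, r=False, s=False, t=False, u=False, v=False, w=False is a satisfying assignment.

SATISFIABLE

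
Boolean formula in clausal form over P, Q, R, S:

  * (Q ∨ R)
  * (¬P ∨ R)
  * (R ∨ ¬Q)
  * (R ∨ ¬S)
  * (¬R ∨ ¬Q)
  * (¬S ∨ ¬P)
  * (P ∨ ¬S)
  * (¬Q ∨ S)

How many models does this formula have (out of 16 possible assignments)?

2

Satisfying assignments:
  P=F Q=F R=T S=F
  P=T Q=F R=T S=F
Count: 2.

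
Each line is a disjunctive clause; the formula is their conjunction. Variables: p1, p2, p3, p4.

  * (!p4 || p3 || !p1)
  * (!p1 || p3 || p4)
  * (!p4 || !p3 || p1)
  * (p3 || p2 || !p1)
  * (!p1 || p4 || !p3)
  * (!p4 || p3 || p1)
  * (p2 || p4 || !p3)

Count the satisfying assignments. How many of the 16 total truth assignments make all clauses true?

5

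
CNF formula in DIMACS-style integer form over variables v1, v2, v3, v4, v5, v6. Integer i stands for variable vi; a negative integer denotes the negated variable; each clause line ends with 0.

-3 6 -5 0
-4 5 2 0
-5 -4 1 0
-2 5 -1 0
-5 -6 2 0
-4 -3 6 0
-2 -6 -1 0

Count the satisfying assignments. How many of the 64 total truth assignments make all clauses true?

23

Split on v5, then v2.
  v5=1, v2=1: 5 of the 16 assignments to (v1,v3,v4,v6) work.
  v5=1, v2=0: remaining (v1,v3,v4,v6) ∈ {(0,0,0,0); (1,0,0,0); (1,0,1,0)} — 3.
  v5=0, v2=1: 7 of the 16 assignments to (v1,v3,v4,v6) work.
  v5=0, v2=0: forces v4=0; v1, v3, v6 free → 2^3 = 8.
Total: 5 + 3 + 7 + 8 = 23.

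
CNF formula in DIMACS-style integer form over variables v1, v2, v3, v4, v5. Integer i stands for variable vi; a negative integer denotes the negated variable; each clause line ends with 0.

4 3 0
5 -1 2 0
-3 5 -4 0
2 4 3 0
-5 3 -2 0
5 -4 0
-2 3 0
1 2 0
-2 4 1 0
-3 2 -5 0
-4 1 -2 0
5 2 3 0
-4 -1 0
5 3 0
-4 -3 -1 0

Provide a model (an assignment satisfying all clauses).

v1=True, v2=True, v3=True, v4=False, v5=True

Check each clause:
  1. {v4, v3} — v3 is true.
  2. {¬v1, v5, v2} — v2 is true.
  3. {¬v3, ¬v4, v5} — v5 is true.
  4. {v3, v2, v4} — v2 is true.
  5. {¬v2, v3, ¬v5} — v3 is true.
  6. {v5, ¬v4} — ¬v4 is true.
  7. {v3, ¬v2} — v3 is true.
  8. {v1, v2} — v1 is true.
  9. {v1, ¬v2, v4} — v1 is true.
  10. {¬v5, ¬v3, v2} — v2 is true.
  11. {¬v2, ¬v4, v1} — v1 is true.
  12. {v2, v5, v3} — v2 is true.
  13. {¬v1, ¬v4} — ¬v4 is true.
  14. {v5, v3} — v3 is true.
  15. {¬v1, ¬v3, ¬v4} — ¬v4 is true.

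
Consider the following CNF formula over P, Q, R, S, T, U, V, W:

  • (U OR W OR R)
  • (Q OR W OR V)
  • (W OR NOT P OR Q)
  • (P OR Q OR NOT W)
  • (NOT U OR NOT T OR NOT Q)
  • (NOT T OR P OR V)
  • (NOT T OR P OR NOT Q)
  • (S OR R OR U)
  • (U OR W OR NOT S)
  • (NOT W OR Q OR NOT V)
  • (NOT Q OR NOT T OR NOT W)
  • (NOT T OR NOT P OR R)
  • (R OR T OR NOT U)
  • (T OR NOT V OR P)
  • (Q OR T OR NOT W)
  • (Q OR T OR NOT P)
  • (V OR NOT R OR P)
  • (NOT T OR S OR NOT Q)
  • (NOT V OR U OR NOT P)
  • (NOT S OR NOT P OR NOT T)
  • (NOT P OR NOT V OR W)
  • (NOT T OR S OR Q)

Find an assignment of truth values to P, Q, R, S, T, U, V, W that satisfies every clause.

P=True, Q=True, R=True, S=False, T=False, U=True, V=False, W=True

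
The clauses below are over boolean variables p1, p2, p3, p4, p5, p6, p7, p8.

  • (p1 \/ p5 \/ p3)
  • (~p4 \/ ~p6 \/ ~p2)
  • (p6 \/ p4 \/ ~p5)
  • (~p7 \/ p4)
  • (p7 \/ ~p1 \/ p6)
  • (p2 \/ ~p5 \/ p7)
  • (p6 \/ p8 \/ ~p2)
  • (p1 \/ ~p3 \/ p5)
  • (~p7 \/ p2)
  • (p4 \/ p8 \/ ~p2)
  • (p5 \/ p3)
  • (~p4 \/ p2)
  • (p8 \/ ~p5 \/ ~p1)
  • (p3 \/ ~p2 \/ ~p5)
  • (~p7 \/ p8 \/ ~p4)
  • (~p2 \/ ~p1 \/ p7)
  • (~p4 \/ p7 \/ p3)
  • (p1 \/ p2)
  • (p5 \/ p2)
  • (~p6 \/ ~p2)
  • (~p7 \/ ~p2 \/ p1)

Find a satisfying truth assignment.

p8 occurs only positively in the remaining clauses — set p8 = True.
Set p1 = True and propagate.
Set p2 = True and propagate.
  then p7 is forced to True.
  then p4 is forced to True.
  then p6 is forced to False.
For the remaining variables, p3 = True, p5 = True works.
Every clause has at least one true literal under this assignment.

p1=1  p2=1  p3=1  p4=1  p5=1  p6=0  p7=1  p8=1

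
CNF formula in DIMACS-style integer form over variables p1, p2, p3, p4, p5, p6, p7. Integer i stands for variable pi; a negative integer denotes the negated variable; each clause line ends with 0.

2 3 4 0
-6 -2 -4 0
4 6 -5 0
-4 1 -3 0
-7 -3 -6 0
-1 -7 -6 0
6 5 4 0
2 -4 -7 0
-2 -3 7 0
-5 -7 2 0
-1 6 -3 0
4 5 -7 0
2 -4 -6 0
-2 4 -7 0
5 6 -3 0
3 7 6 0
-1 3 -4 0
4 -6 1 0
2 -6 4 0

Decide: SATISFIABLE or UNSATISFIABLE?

Branch on p1: take p1 = True.
Branch on p2: take p2 = True.
Set p3 = False and propagate.
  then p4 is forced to False.
  then p7 is forced to False.
  then p6 is forced to True.
p5 is now unconstrained; take p5 = True.
So p1=True, p2=True, p3=False, p4=False, p5=True, p6=True, p7=False is a satisfying assignment.

SATISFIABLE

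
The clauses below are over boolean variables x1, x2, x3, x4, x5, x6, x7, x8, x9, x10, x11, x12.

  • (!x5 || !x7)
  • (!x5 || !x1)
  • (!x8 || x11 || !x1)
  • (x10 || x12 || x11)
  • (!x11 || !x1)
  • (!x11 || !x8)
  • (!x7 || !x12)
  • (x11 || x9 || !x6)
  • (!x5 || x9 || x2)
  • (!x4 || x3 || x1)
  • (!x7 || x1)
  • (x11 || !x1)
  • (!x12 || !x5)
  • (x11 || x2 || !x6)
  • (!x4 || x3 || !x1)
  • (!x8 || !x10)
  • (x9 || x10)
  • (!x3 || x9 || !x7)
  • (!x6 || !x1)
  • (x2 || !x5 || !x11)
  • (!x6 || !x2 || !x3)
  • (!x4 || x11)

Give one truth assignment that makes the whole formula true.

x1=F, x2=F, x3=T, x4=F, x5=F, x6=T, x7=F, x8=F, x9=T, x10=F, x11=T, x12=F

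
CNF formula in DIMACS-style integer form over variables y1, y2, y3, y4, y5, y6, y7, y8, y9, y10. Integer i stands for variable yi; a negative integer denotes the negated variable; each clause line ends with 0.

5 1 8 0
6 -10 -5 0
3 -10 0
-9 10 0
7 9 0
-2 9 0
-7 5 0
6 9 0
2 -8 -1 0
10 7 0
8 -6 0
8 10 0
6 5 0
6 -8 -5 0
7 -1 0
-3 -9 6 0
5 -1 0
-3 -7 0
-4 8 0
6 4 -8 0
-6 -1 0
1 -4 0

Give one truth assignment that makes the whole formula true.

y1=False, y2=True, y3=True, y4=False, y5=False, y6=True, y7=False, y8=True, y9=True, y10=True

Check each clause:
  1. (y5 ∨ y1 ∨ y8) — y8 is true.
  2. (¬y5 ∨ y6 ∨ ¬y10) — ¬y5 is true.
  3. (¬y10 ∨ y3) — y3 is true.
  4. (¬y9 ∨ y10) — y10 is true.
  5. (y7 ∨ y9) — y9 is true.
  6. (¬y2 ∨ y9) — y9 is true.
  7. (¬y7 ∨ y5) — ¬y7 is true.
  8. (y6 ∨ y9) — y9 is true.
  9. (¬y8 ∨ ¬y1 ∨ y2) — y2 is true.
  10. (y10 ∨ y7) — y10 is true.
  11. (¬y6 ∨ y8) — y8 is true.
  12. (y10 ∨ y8) — y8 is true.
  13. (y5 ∨ y6) — y6 is true.
  14. (¬y5 ∨ ¬y8 ∨ y6) — ¬y5 is true.
  15. (¬y1 ∨ y7) — ¬y1 is true.
  16. (y6 ∨ ¬y9 ∨ ¬y3) — y6 is true.
  17. (¬y1 ∨ y5) — ¬y1 is true.
  18. (¬y3 ∨ ¬y7) — ¬y7 is true.
  19. (y8 ∨ ¬y4) — y8 is true.
  20. (y6 ∨ y4 ∨ ¬y8) — y6 is true.
  21. (¬y6 ∨ ¬y1) — ¬y1 is true.
  22. (¬y4 ∨ y1) — ¬y4 is true.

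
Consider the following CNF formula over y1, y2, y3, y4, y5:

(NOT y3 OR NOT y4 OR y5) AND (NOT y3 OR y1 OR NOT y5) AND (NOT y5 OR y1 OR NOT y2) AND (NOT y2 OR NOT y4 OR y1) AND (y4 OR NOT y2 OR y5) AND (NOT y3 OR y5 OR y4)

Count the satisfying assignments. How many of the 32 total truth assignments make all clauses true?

Split on y5, then y4.
  y5=1, y4=1: 5 of the 8 assignments to (y1,y2,y3) work.
  y5=1, y4=0: 5 of the 8 assignments to (y1,y2,y3) work.
  y5=0, y4=1: remaining (y1,y2,y3) ∈ {(0,0,0); (1,0,0); (1,1,0)} — 3.
  y5=0, y4=0: remaining (y1,y2,y3) ∈ {(0,0,0); (1,0,0)} — 2.
Total: 5 + 5 + 3 + 2 = 15.

15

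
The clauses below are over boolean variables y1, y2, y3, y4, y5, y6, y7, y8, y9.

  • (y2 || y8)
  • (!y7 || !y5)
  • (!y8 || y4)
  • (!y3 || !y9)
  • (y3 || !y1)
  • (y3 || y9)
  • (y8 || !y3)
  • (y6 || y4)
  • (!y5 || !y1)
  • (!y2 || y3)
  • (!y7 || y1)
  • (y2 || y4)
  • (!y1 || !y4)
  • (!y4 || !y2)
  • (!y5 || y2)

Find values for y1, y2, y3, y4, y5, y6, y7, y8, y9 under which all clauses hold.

y1 = F, y2 = F, y3 = F, y4 = T, y5 = F, y6 = F, y7 = F, y8 = T, y9 = T

Check each clause:
  1. (y8 || y2) — y8 is true.
  2. (!y5 || !y7) — !y7 is true.
  3. (y4 || !y8) — y4 is true.
  4. (!y9 || !y3) — !y3 is true.
  5. (y3 || !y1) — !y1 is true.
  6. (y3 || y9) — y9 is true.
  7. (!y3 || y8) — y8 is true.
  8. (y6 || y4) — y4 is true.
  9. (!y5 || !y1) — !y5 is true.
  10. (y3 || !y2) — !y2 is true.
  11. (y1 || !y7) — !y7 is true.
  12. (y2 || y4) — y4 is true.
  13. (!y1 || !y4) — !y1 is true.
  14. (!y4 || !y2) — !y2 is true.
  15. (y2 || !y5) — !y5 is true.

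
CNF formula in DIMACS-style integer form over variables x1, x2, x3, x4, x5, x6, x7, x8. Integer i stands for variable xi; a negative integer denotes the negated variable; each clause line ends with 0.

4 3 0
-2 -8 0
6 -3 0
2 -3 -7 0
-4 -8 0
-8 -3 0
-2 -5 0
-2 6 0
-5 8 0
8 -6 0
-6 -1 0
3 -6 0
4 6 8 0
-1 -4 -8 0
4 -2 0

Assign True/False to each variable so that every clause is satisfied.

Pure literal: x5 appears only negated; assign x5 = False.
Pure literal: x7 appears only negated; assign x7 = False.
Try x1 = True.
  then x6 is forced to False.
  then x3 is forced to False.
  then x4 is forced to True.
  then x8 is forced to False.
  then x2 is forced to False.
Check each clause:
  1. {x4, x3} — x4 is true.
  2. {¬x8, ¬x2} — ¬x8 is true.
  3. {x6, ¬x3} — ¬x3 is true.
  4. {¬x7, ¬x3, x2} — ¬x7 is true.
  5. {¬x4, ¬x8} — ¬x8 is true.
  6. {¬x8, ¬x3} — ¬x8 is true.
  7. {¬x2, ¬x5} — ¬x5 is true.
  8. {¬x2, x6} — ¬x2 is true.
  9. {¬x5, x8} — ¬x5 is true.
  10. {x8, ¬x6} — ¬x6 is true.
  11. {¬x1, ¬x6} — ¬x6 is true.
  12. {x3, ¬x6} — ¬x6 is true.
  13. {x4, x6, x8} — x4 is true.
  14. {¬x4, ¬x1, ¬x8} — ¬x8 is true.
  15. {¬x2, x4} — x4 is true.

x1=T, x2=F, x3=F, x4=T, x5=F, x6=F, x7=F, x8=F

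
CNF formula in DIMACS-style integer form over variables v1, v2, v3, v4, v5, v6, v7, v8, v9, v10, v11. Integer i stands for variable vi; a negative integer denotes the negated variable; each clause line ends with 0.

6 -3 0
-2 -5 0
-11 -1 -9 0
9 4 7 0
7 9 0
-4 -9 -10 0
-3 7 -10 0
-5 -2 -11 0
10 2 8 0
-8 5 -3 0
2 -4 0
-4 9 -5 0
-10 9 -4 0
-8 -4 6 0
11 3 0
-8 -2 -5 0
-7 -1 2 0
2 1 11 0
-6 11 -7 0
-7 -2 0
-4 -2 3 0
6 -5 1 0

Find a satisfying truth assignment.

v1=False, v2=False, v3=False, v4=False, v5=False, v6=False, v7=True, v8=True, v9=False, v10=False, v11=True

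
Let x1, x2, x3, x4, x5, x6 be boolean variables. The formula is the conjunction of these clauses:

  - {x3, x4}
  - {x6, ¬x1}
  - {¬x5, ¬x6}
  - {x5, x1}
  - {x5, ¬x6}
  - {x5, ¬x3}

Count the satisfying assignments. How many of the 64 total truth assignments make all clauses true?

The models are:
  x1=F x2=F x3=F x4=T x5=T x6=F
  x1=F x2=F x3=T x4=F x5=T x6=F
  x1=F x2=F x3=T x4=T x5=T x6=F
  x1=F x2=T x3=F x4=T x5=T x6=F
  x1=F x2=T x3=T x4=F x5=T x6=F
  x1=F x2=T x3=T x4=T x5=T x6=F
Count: 6.

6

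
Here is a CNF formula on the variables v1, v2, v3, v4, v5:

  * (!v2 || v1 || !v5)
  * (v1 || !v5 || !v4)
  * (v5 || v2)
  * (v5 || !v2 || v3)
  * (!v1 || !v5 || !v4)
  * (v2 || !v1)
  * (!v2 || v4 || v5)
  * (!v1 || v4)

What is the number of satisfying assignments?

The models are:
  v1=F v2=F v3=F v4=F v5=T
  v1=F v2=F v3=T v4=F v5=T
  v1=F v2=T v3=T v4=T v5=F
  v1=T v2=T v3=T v4=T v5=F
That's 4 in total.

4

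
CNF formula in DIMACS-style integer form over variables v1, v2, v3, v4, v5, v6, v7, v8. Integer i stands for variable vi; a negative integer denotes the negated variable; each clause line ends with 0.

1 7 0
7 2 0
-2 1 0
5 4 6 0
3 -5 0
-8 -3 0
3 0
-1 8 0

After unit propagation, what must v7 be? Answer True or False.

Unit clause (v3) sets v3 = True.
In (~v3 \/ ~v8), ~v3 is now false; ~v8 must hold, so v8 = False.
(~v1 \/ v8) with v8 = False leaves only ~v1, so v1 = False.
In (v1 \/ v7), v1 is now false; v7 must hold, so v7 = True.

True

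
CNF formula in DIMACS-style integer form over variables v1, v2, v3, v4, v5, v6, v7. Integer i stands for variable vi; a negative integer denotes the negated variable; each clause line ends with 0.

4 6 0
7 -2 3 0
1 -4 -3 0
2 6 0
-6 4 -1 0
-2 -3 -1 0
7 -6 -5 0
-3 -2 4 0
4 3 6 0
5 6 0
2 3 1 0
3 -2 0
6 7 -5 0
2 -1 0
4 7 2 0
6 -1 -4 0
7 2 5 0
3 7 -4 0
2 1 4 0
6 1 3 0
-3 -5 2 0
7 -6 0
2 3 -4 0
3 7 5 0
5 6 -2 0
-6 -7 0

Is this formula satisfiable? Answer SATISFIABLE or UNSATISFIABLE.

UNSATISFIABLE

v2 = True:
  propagation gives v3=True, v1=False, v4=False; an empty clause results — contradiction.
v2 = False:
  propagation gives v6=True, v1=False, v3=True, v4=False; an empty clause results — contradiction.
Every branch closes, so no satisfying assignment exists.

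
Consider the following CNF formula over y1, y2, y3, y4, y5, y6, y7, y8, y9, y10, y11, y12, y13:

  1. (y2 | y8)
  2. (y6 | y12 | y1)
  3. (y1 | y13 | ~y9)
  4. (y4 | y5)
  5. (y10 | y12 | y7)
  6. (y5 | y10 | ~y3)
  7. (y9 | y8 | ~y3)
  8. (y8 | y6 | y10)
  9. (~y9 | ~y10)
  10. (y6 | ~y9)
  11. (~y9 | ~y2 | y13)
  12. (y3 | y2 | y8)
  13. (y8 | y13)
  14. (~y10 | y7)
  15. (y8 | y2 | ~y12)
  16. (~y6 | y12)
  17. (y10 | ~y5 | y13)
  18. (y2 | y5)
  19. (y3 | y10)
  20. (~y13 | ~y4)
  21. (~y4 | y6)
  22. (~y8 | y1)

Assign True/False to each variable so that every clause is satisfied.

y1=T  y2=F  y3=T  y4=F  y5=T  y6=F  y7=T  y8=T  y9=F  y10=T  y11=T  y12=F  y13=F

y1 occurs only positively in the remaining clauses — set y1 = True.
y7 occurs only positively in the remaining clauses — set y7 = True.
Set y2 = False and propagate.
  then y8 is forced to True.
  then y5 is forced to True.
For the remaining variables, y3 = True, y4 = False, y6 = False, y9 = False, y10 = True, y11 = True, y12 = False, y13 = False works.
Check each clause:
  1. (y8 | y2) — y8 is true.
  2. (y1 | y12 | y6) — y1 is true.
  3. (~y9 | y1 | y13) — y1 is true.
  4. (y4 | y5) — y5 is true.
  5. (y12 | y10 | y7) — y10 is true.
  6. (y5 | y10 | ~y3) — y10 is true.
  7. (y9 | ~y3 | y8) — y8 is true.
  8. (y10 | y8 | y6) — y8 is true.
  9. (~y10 | ~y9) — ~y9 is true.
  10. (~y9 | y6) — ~y9 is true.
  11. (~y9 | ~y2 | y13) — ~y2 is true.
  12. (y2 | y3 | y8) — y8 is true.
  13. (y8 | y13) — y8 is true.
  14. (y7 | ~y10) — y7 is true.
  15. (y8 | ~y12 | y2) — y8 is true.
  16. (y12 | ~y6) — ~y6 is true.
  17. (y13 | ~y5 | y10) — y10 is true.
  18. (y2 | y5) — y5 is true.
  19. (y10 | y3) — y10 is true.
  20. (~y13 | ~y4) — ~y13 is true.
  21. (~y4 | y6) — ~y4 is true.
  22. (y1 | ~y8) — y1 is true.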